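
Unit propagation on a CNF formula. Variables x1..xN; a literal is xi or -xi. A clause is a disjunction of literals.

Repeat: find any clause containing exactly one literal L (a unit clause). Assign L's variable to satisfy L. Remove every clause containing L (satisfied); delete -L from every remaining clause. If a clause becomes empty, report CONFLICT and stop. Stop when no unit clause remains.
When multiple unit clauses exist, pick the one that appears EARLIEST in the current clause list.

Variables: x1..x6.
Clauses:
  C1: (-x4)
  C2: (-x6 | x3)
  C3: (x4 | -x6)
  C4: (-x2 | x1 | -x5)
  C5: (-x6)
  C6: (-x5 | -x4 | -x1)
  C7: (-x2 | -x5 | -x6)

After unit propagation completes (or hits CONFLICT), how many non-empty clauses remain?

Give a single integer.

Answer: 1

Derivation:
unit clause [-4] forces x4=F; simplify:
  drop 4 from [4, -6] -> [-6]
  satisfied 2 clause(s); 5 remain; assigned so far: [4]
unit clause [-6] forces x6=F; simplify:
  satisfied 4 clause(s); 1 remain; assigned so far: [4, 6]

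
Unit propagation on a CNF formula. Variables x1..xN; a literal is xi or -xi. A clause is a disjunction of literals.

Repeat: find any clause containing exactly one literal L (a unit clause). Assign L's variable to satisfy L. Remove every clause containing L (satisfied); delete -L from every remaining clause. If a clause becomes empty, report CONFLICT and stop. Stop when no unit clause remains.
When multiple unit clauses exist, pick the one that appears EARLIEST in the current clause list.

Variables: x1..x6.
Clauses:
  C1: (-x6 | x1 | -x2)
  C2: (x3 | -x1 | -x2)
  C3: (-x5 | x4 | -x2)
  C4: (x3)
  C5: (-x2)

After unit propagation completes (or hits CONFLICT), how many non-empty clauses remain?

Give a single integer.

unit clause [3] forces x3=T; simplify:
  satisfied 2 clause(s); 3 remain; assigned so far: [3]
unit clause [-2] forces x2=F; simplify:
  satisfied 3 clause(s); 0 remain; assigned so far: [2, 3]

Answer: 0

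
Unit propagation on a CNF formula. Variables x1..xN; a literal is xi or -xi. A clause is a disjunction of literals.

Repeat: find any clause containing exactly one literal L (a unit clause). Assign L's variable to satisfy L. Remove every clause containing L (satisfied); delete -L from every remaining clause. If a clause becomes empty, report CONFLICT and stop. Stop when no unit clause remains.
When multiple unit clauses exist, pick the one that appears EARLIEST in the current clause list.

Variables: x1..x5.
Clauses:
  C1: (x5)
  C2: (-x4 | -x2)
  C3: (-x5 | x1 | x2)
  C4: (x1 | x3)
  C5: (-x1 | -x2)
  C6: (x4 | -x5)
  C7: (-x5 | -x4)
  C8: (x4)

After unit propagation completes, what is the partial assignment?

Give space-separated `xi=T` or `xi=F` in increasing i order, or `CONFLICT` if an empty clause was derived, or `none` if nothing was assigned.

Answer: CONFLICT

Derivation:
unit clause [5] forces x5=T; simplify:
  drop -5 from [-5, 1, 2] -> [1, 2]
  drop -5 from [4, -5] -> [4]
  drop -5 from [-5, -4] -> [-4]
  satisfied 1 clause(s); 7 remain; assigned so far: [5]
unit clause [4] forces x4=T; simplify:
  drop -4 from [-4, -2] -> [-2]
  drop -4 from [-4] -> [] (empty!)
  satisfied 2 clause(s); 5 remain; assigned so far: [4, 5]
CONFLICT (empty clause)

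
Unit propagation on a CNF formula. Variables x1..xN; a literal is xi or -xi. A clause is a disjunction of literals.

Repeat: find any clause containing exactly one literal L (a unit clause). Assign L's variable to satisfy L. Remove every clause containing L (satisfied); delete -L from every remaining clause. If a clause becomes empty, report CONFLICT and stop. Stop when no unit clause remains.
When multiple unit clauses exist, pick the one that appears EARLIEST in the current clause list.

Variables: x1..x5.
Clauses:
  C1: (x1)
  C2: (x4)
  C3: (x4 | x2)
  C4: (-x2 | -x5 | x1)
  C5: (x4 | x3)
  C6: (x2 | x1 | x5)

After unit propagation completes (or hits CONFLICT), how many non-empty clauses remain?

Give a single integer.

Answer: 0

Derivation:
unit clause [1] forces x1=T; simplify:
  satisfied 3 clause(s); 3 remain; assigned so far: [1]
unit clause [4] forces x4=T; simplify:
  satisfied 3 clause(s); 0 remain; assigned so far: [1, 4]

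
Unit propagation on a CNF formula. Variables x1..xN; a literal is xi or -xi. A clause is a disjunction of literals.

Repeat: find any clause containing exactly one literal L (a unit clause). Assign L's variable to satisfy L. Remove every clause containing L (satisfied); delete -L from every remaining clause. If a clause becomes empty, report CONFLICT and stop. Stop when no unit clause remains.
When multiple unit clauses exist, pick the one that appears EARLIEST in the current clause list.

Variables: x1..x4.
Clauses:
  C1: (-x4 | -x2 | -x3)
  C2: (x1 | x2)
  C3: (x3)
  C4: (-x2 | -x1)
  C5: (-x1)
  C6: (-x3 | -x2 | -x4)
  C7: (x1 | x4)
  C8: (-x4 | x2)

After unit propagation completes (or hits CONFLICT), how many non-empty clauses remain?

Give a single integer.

unit clause [3] forces x3=T; simplify:
  drop -3 from [-4, -2, -3] -> [-4, -2]
  drop -3 from [-3, -2, -4] -> [-2, -4]
  satisfied 1 clause(s); 7 remain; assigned so far: [3]
unit clause [-1] forces x1=F; simplify:
  drop 1 from [1, 2] -> [2]
  drop 1 from [1, 4] -> [4]
  satisfied 2 clause(s); 5 remain; assigned so far: [1, 3]
unit clause [2] forces x2=T; simplify:
  drop -2 from [-4, -2] -> [-4]
  drop -2 from [-2, -4] -> [-4]
  satisfied 2 clause(s); 3 remain; assigned so far: [1, 2, 3]
unit clause [-4] forces x4=F; simplify:
  drop 4 from [4] -> [] (empty!)
  satisfied 2 clause(s); 1 remain; assigned so far: [1, 2, 3, 4]
CONFLICT (empty clause)

Answer: 0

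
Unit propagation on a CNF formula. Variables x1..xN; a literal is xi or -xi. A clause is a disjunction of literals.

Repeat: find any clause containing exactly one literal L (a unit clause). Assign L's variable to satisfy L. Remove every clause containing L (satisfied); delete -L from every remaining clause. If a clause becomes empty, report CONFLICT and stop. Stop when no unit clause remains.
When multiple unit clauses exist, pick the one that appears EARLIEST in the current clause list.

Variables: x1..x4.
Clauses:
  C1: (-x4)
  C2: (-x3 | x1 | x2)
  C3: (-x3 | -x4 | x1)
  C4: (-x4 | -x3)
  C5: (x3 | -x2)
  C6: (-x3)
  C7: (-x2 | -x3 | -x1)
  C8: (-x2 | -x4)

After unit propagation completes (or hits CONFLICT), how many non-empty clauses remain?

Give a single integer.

unit clause [-4] forces x4=F; simplify:
  satisfied 4 clause(s); 4 remain; assigned so far: [4]
unit clause [-3] forces x3=F; simplify:
  drop 3 from [3, -2] -> [-2]
  satisfied 3 clause(s); 1 remain; assigned so far: [3, 4]
unit clause [-2] forces x2=F; simplify:
  satisfied 1 clause(s); 0 remain; assigned so far: [2, 3, 4]

Answer: 0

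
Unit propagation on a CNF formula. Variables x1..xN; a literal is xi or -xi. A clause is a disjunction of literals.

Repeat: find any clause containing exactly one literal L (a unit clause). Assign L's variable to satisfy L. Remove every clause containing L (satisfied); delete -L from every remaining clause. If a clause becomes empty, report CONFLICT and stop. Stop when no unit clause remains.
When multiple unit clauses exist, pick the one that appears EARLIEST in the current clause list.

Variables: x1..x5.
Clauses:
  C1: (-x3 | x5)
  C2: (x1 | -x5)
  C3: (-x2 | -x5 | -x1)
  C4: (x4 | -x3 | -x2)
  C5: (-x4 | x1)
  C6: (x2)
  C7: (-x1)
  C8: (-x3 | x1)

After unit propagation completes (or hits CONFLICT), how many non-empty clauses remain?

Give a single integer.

Answer: 0

Derivation:
unit clause [2] forces x2=T; simplify:
  drop -2 from [-2, -5, -1] -> [-5, -1]
  drop -2 from [4, -3, -2] -> [4, -3]
  satisfied 1 clause(s); 7 remain; assigned so far: [2]
unit clause [-1] forces x1=F; simplify:
  drop 1 from [1, -5] -> [-5]
  drop 1 from [-4, 1] -> [-4]
  drop 1 from [-3, 1] -> [-3]
  satisfied 2 clause(s); 5 remain; assigned so far: [1, 2]
unit clause [-5] forces x5=F; simplify:
  drop 5 from [-3, 5] -> [-3]
  satisfied 1 clause(s); 4 remain; assigned so far: [1, 2, 5]
unit clause [-3] forces x3=F; simplify:
  satisfied 3 clause(s); 1 remain; assigned so far: [1, 2, 3, 5]
unit clause [-4] forces x4=F; simplify:
  satisfied 1 clause(s); 0 remain; assigned so far: [1, 2, 3, 4, 5]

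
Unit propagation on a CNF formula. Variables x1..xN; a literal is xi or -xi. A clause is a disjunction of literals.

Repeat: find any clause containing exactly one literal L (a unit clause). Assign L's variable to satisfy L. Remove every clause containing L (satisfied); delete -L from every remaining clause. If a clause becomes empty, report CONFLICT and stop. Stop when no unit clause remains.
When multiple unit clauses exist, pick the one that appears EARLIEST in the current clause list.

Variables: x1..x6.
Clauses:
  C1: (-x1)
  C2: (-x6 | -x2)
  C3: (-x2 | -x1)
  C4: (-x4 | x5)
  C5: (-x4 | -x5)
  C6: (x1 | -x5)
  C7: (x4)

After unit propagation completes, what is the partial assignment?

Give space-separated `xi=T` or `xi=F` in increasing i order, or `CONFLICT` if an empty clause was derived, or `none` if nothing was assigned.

unit clause [-1] forces x1=F; simplify:
  drop 1 from [1, -5] -> [-5]
  satisfied 2 clause(s); 5 remain; assigned so far: [1]
unit clause [-5] forces x5=F; simplify:
  drop 5 from [-4, 5] -> [-4]
  satisfied 2 clause(s); 3 remain; assigned so far: [1, 5]
unit clause [-4] forces x4=F; simplify:
  drop 4 from [4] -> [] (empty!)
  satisfied 1 clause(s); 2 remain; assigned so far: [1, 4, 5]
CONFLICT (empty clause)

Answer: CONFLICT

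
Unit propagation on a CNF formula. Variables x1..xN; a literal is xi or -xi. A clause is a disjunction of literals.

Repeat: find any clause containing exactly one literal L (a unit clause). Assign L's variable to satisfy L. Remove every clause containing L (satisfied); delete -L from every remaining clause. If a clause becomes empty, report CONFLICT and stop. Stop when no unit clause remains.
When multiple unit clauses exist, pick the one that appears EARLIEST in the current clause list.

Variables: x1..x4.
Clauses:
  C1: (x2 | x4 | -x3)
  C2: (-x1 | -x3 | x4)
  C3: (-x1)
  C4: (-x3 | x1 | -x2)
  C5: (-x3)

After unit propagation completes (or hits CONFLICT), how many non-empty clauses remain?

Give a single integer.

unit clause [-1] forces x1=F; simplify:
  drop 1 from [-3, 1, -2] -> [-3, -2]
  satisfied 2 clause(s); 3 remain; assigned so far: [1]
unit clause [-3] forces x3=F; simplify:
  satisfied 3 clause(s); 0 remain; assigned so far: [1, 3]

Answer: 0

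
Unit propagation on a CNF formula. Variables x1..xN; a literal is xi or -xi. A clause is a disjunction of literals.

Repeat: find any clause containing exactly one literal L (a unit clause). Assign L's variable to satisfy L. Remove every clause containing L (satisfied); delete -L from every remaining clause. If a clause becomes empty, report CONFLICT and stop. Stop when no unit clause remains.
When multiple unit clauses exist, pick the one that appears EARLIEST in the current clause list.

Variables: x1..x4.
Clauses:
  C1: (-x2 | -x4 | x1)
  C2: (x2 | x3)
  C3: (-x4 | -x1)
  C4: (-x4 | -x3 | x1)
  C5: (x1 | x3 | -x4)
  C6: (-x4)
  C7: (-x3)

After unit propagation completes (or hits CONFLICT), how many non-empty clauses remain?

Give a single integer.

Answer: 0

Derivation:
unit clause [-4] forces x4=F; simplify:
  satisfied 5 clause(s); 2 remain; assigned so far: [4]
unit clause [-3] forces x3=F; simplify:
  drop 3 from [2, 3] -> [2]
  satisfied 1 clause(s); 1 remain; assigned so far: [3, 4]
unit clause [2] forces x2=T; simplify:
  satisfied 1 clause(s); 0 remain; assigned so far: [2, 3, 4]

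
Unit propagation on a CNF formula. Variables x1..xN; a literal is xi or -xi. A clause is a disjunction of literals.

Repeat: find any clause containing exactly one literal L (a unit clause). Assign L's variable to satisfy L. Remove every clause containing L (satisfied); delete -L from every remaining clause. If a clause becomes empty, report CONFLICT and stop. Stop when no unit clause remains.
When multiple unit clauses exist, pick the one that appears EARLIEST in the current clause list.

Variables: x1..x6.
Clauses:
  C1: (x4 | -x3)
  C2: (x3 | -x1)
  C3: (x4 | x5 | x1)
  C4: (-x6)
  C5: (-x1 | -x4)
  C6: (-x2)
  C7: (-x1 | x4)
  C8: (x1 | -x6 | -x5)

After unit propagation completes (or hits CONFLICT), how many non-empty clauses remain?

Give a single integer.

unit clause [-6] forces x6=F; simplify:
  satisfied 2 clause(s); 6 remain; assigned so far: [6]
unit clause [-2] forces x2=F; simplify:
  satisfied 1 clause(s); 5 remain; assigned so far: [2, 6]

Answer: 5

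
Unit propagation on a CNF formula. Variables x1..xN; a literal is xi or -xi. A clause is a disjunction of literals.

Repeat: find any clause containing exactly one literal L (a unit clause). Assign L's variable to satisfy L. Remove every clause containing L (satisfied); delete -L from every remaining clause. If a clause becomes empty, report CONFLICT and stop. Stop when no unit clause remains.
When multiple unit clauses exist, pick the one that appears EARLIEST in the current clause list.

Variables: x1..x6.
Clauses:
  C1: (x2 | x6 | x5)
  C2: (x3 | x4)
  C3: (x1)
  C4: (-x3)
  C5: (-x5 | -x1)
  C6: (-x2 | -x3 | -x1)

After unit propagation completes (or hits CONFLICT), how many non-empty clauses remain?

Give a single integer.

unit clause [1] forces x1=T; simplify:
  drop -1 from [-5, -1] -> [-5]
  drop -1 from [-2, -3, -1] -> [-2, -3]
  satisfied 1 clause(s); 5 remain; assigned so far: [1]
unit clause [-3] forces x3=F; simplify:
  drop 3 from [3, 4] -> [4]
  satisfied 2 clause(s); 3 remain; assigned so far: [1, 3]
unit clause [4] forces x4=T; simplify:
  satisfied 1 clause(s); 2 remain; assigned so far: [1, 3, 4]
unit clause [-5] forces x5=F; simplify:
  drop 5 from [2, 6, 5] -> [2, 6]
  satisfied 1 clause(s); 1 remain; assigned so far: [1, 3, 4, 5]

Answer: 1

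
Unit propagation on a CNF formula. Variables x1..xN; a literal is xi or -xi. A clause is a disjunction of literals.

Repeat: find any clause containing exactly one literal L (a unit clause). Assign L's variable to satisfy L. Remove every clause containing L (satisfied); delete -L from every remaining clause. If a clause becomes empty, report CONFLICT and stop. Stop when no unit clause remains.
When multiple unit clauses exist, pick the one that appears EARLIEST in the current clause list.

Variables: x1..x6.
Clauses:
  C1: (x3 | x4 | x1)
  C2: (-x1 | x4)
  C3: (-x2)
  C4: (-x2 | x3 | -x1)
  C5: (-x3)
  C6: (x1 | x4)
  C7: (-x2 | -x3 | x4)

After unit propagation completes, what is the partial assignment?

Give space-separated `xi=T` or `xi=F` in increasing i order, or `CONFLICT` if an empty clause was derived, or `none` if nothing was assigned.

Answer: x2=F x3=F

Derivation:
unit clause [-2] forces x2=F; simplify:
  satisfied 3 clause(s); 4 remain; assigned so far: [2]
unit clause [-3] forces x3=F; simplify:
  drop 3 from [3, 4, 1] -> [4, 1]
  satisfied 1 clause(s); 3 remain; assigned so far: [2, 3]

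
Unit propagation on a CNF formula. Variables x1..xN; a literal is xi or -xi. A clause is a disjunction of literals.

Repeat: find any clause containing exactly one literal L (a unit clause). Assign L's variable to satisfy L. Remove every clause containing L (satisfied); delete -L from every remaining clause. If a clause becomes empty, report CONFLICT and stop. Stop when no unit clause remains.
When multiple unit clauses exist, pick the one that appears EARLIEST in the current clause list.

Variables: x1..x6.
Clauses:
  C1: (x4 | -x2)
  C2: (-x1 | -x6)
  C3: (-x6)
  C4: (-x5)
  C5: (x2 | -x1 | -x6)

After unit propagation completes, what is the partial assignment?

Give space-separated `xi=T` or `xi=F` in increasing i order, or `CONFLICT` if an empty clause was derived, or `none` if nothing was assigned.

Answer: x5=F x6=F

Derivation:
unit clause [-6] forces x6=F; simplify:
  satisfied 3 clause(s); 2 remain; assigned so far: [6]
unit clause [-5] forces x5=F; simplify:
  satisfied 1 clause(s); 1 remain; assigned so far: [5, 6]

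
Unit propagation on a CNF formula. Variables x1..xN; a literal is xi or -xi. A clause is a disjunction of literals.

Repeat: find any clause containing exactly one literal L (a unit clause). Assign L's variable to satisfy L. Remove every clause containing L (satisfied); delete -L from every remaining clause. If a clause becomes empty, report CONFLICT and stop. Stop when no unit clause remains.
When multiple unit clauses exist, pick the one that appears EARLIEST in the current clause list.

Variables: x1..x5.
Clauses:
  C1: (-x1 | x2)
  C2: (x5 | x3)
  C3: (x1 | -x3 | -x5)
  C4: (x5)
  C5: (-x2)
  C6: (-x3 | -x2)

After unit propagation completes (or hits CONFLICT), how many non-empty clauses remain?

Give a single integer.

Answer: 0

Derivation:
unit clause [5] forces x5=T; simplify:
  drop -5 from [1, -3, -5] -> [1, -3]
  satisfied 2 clause(s); 4 remain; assigned so far: [5]
unit clause [-2] forces x2=F; simplify:
  drop 2 from [-1, 2] -> [-1]
  satisfied 2 clause(s); 2 remain; assigned so far: [2, 5]
unit clause [-1] forces x1=F; simplify:
  drop 1 from [1, -3] -> [-3]
  satisfied 1 clause(s); 1 remain; assigned so far: [1, 2, 5]
unit clause [-3] forces x3=F; simplify:
  satisfied 1 clause(s); 0 remain; assigned so far: [1, 2, 3, 5]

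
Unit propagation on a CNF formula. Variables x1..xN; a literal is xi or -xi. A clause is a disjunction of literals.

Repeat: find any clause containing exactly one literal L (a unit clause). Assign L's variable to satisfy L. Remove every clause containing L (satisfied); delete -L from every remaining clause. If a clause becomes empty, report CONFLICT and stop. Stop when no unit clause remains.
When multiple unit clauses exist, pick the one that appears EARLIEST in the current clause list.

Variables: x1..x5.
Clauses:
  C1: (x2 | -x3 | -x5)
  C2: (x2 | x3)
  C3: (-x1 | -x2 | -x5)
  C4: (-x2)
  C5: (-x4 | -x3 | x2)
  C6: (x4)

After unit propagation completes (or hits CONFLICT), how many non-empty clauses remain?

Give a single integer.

Answer: 0

Derivation:
unit clause [-2] forces x2=F; simplify:
  drop 2 from [2, -3, -5] -> [-3, -5]
  drop 2 from [2, 3] -> [3]
  drop 2 from [-4, -3, 2] -> [-4, -3]
  satisfied 2 clause(s); 4 remain; assigned so far: [2]
unit clause [3] forces x3=T; simplify:
  drop -3 from [-3, -5] -> [-5]
  drop -3 from [-4, -3] -> [-4]
  satisfied 1 clause(s); 3 remain; assigned so far: [2, 3]
unit clause [-5] forces x5=F; simplify:
  satisfied 1 clause(s); 2 remain; assigned so far: [2, 3, 5]
unit clause [-4] forces x4=F; simplify:
  drop 4 from [4] -> [] (empty!)
  satisfied 1 clause(s); 1 remain; assigned so far: [2, 3, 4, 5]
CONFLICT (empty clause)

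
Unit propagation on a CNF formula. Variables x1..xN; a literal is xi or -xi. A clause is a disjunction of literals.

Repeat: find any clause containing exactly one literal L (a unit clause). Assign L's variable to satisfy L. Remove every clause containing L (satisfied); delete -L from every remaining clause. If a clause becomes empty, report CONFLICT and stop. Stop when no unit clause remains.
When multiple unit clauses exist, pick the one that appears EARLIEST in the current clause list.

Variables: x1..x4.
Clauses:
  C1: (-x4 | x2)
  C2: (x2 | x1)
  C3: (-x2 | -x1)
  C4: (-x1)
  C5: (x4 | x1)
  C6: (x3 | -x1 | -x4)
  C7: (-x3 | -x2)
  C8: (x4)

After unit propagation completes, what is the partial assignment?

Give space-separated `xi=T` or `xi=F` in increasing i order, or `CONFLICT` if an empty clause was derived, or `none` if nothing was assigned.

Answer: x1=F x2=T x3=F x4=T

Derivation:
unit clause [-1] forces x1=F; simplify:
  drop 1 from [2, 1] -> [2]
  drop 1 from [4, 1] -> [4]
  satisfied 3 clause(s); 5 remain; assigned so far: [1]
unit clause [2] forces x2=T; simplify:
  drop -2 from [-3, -2] -> [-3]
  satisfied 2 clause(s); 3 remain; assigned so far: [1, 2]
unit clause [4] forces x4=T; simplify:
  satisfied 2 clause(s); 1 remain; assigned so far: [1, 2, 4]
unit clause [-3] forces x3=F; simplify:
  satisfied 1 clause(s); 0 remain; assigned so far: [1, 2, 3, 4]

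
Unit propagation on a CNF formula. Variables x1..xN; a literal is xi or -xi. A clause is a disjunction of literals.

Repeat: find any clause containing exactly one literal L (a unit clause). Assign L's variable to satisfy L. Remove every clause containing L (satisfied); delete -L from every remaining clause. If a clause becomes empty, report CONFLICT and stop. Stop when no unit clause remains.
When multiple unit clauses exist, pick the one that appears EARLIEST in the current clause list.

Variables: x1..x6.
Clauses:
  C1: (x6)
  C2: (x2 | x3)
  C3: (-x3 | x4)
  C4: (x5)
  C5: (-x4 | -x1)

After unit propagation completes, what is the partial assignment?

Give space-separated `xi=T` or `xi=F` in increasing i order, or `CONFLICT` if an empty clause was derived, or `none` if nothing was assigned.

Answer: x5=T x6=T

Derivation:
unit clause [6] forces x6=T; simplify:
  satisfied 1 clause(s); 4 remain; assigned so far: [6]
unit clause [5] forces x5=T; simplify:
  satisfied 1 clause(s); 3 remain; assigned so far: [5, 6]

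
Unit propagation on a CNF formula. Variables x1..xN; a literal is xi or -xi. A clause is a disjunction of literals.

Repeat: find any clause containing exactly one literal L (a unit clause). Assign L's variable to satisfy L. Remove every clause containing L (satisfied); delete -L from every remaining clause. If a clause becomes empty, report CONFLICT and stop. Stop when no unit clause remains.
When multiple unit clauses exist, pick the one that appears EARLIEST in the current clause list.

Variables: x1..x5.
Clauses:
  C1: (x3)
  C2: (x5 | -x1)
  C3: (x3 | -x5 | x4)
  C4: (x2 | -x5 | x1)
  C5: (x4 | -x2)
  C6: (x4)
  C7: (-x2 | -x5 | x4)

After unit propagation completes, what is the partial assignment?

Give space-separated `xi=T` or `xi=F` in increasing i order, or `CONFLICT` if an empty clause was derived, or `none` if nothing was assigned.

unit clause [3] forces x3=T; simplify:
  satisfied 2 clause(s); 5 remain; assigned so far: [3]
unit clause [4] forces x4=T; simplify:
  satisfied 3 clause(s); 2 remain; assigned so far: [3, 4]

Answer: x3=T x4=T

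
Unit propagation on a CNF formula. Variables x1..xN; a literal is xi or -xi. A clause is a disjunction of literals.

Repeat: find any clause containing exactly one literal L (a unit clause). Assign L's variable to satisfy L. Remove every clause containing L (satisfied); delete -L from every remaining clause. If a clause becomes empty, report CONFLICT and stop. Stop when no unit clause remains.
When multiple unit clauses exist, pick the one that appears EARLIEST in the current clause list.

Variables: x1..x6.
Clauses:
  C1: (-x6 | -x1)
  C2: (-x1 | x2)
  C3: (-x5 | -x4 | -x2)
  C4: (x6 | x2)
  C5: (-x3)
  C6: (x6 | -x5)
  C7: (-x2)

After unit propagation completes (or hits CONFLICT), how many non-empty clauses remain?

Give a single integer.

unit clause [-3] forces x3=F; simplify:
  satisfied 1 clause(s); 6 remain; assigned so far: [3]
unit clause [-2] forces x2=F; simplify:
  drop 2 from [-1, 2] -> [-1]
  drop 2 from [6, 2] -> [6]
  satisfied 2 clause(s); 4 remain; assigned so far: [2, 3]
unit clause [-1] forces x1=F; simplify:
  satisfied 2 clause(s); 2 remain; assigned so far: [1, 2, 3]
unit clause [6] forces x6=T; simplify:
  satisfied 2 clause(s); 0 remain; assigned so far: [1, 2, 3, 6]

Answer: 0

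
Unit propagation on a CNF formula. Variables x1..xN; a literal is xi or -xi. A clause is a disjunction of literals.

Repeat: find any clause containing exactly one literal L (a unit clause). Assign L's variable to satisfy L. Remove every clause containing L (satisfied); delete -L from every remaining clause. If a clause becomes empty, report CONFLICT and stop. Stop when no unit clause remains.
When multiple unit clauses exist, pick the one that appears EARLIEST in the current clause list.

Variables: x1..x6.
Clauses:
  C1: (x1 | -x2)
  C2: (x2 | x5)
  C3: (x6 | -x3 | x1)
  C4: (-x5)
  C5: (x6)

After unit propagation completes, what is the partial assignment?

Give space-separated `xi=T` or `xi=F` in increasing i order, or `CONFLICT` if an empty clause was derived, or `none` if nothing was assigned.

Answer: x1=T x2=T x5=F x6=T

Derivation:
unit clause [-5] forces x5=F; simplify:
  drop 5 from [2, 5] -> [2]
  satisfied 1 clause(s); 4 remain; assigned so far: [5]
unit clause [2] forces x2=T; simplify:
  drop -2 from [1, -2] -> [1]
  satisfied 1 clause(s); 3 remain; assigned so far: [2, 5]
unit clause [1] forces x1=T; simplify:
  satisfied 2 clause(s); 1 remain; assigned so far: [1, 2, 5]
unit clause [6] forces x6=T; simplify:
  satisfied 1 clause(s); 0 remain; assigned so far: [1, 2, 5, 6]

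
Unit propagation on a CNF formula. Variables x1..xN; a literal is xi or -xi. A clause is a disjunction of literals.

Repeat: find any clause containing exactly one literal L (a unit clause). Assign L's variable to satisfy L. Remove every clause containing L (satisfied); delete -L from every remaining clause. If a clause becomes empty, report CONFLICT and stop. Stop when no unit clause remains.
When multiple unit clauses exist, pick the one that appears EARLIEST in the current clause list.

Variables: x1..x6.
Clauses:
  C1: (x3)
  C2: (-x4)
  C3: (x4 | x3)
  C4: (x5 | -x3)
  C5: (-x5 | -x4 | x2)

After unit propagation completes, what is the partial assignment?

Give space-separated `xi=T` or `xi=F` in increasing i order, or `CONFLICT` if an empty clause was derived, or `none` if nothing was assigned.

Answer: x3=T x4=F x5=T

Derivation:
unit clause [3] forces x3=T; simplify:
  drop -3 from [5, -3] -> [5]
  satisfied 2 clause(s); 3 remain; assigned so far: [3]
unit clause [-4] forces x4=F; simplify:
  satisfied 2 clause(s); 1 remain; assigned so far: [3, 4]
unit clause [5] forces x5=T; simplify:
  satisfied 1 clause(s); 0 remain; assigned so far: [3, 4, 5]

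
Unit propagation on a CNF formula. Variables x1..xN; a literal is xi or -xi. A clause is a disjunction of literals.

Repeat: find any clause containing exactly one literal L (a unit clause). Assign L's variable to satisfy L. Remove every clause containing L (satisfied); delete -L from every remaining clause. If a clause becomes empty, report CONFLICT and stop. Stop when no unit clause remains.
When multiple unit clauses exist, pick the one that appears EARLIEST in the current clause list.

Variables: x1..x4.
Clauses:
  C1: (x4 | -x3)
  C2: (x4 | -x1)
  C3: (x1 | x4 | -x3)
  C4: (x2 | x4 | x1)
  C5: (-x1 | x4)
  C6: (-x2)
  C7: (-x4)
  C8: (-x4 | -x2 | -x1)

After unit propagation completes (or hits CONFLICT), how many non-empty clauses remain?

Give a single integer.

Answer: 0

Derivation:
unit clause [-2] forces x2=F; simplify:
  drop 2 from [2, 4, 1] -> [4, 1]
  satisfied 2 clause(s); 6 remain; assigned so far: [2]
unit clause [-4] forces x4=F; simplify:
  drop 4 from [4, -3] -> [-3]
  drop 4 from [4, -1] -> [-1]
  drop 4 from [1, 4, -3] -> [1, -3]
  drop 4 from [4, 1] -> [1]
  drop 4 from [-1, 4] -> [-1]
  satisfied 1 clause(s); 5 remain; assigned so far: [2, 4]
unit clause [-3] forces x3=F; simplify:
  satisfied 2 clause(s); 3 remain; assigned so far: [2, 3, 4]
unit clause [-1] forces x1=F; simplify:
  drop 1 from [1] -> [] (empty!)
  satisfied 2 clause(s); 1 remain; assigned so far: [1, 2, 3, 4]
CONFLICT (empty clause)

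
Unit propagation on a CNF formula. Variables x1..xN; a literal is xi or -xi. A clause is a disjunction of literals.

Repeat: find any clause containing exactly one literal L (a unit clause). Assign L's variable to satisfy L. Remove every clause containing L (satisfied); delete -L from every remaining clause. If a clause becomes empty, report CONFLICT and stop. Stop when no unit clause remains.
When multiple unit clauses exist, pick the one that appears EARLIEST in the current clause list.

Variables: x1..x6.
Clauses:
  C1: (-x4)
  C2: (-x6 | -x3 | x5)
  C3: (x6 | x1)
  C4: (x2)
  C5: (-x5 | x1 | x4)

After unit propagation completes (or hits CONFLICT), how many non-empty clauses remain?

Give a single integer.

Answer: 3

Derivation:
unit clause [-4] forces x4=F; simplify:
  drop 4 from [-5, 1, 4] -> [-5, 1]
  satisfied 1 clause(s); 4 remain; assigned so far: [4]
unit clause [2] forces x2=T; simplify:
  satisfied 1 clause(s); 3 remain; assigned so far: [2, 4]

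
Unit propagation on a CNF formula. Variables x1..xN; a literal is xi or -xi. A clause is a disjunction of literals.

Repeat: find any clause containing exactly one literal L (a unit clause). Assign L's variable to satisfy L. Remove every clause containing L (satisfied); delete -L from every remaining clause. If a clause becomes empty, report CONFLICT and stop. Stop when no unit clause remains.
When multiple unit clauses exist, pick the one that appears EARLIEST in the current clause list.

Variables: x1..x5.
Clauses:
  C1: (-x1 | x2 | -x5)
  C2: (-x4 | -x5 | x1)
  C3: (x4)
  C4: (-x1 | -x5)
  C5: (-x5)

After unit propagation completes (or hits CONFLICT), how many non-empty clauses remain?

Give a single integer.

unit clause [4] forces x4=T; simplify:
  drop -4 from [-4, -5, 1] -> [-5, 1]
  satisfied 1 clause(s); 4 remain; assigned so far: [4]
unit clause [-5] forces x5=F; simplify:
  satisfied 4 clause(s); 0 remain; assigned so far: [4, 5]

Answer: 0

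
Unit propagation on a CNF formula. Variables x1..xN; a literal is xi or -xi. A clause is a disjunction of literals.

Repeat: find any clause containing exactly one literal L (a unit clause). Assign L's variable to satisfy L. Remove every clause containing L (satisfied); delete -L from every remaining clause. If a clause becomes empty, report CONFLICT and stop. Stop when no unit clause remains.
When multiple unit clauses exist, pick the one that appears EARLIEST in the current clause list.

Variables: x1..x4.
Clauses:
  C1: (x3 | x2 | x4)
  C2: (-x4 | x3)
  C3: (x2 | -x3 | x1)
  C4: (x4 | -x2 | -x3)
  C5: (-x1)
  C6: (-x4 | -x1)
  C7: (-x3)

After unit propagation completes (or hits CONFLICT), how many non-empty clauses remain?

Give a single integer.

unit clause [-1] forces x1=F; simplify:
  drop 1 from [2, -3, 1] -> [2, -3]
  satisfied 2 clause(s); 5 remain; assigned so far: [1]
unit clause [-3] forces x3=F; simplify:
  drop 3 from [3, 2, 4] -> [2, 4]
  drop 3 from [-4, 3] -> [-4]
  satisfied 3 clause(s); 2 remain; assigned so far: [1, 3]
unit clause [-4] forces x4=F; simplify:
  drop 4 from [2, 4] -> [2]
  satisfied 1 clause(s); 1 remain; assigned so far: [1, 3, 4]
unit clause [2] forces x2=T; simplify:
  satisfied 1 clause(s); 0 remain; assigned so far: [1, 2, 3, 4]

Answer: 0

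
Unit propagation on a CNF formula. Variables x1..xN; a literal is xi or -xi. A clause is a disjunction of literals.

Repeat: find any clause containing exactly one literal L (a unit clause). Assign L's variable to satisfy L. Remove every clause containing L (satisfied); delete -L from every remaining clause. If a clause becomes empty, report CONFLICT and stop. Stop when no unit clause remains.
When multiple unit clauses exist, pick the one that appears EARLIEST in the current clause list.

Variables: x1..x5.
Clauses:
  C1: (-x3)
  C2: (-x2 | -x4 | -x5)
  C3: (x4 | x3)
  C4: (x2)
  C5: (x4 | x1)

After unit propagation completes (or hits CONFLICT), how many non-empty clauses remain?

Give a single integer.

Answer: 0

Derivation:
unit clause [-3] forces x3=F; simplify:
  drop 3 from [4, 3] -> [4]
  satisfied 1 clause(s); 4 remain; assigned so far: [3]
unit clause [4] forces x4=T; simplify:
  drop -4 from [-2, -4, -5] -> [-2, -5]
  satisfied 2 clause(s); 2 remain; assigned so far: [3, 4]
unit clause [2] forces x2=T; simplify:
  drop -2 from [-2, -5] -> [-5]
  satisfied 1 clause(s); 1 remain; assigned so far: [2, 3, 4]
unit clause [-5] forces x5=F; simplify:
  satisfied 1 clause(s); 0 remain; assigned so far: [2, 3, 4, 5]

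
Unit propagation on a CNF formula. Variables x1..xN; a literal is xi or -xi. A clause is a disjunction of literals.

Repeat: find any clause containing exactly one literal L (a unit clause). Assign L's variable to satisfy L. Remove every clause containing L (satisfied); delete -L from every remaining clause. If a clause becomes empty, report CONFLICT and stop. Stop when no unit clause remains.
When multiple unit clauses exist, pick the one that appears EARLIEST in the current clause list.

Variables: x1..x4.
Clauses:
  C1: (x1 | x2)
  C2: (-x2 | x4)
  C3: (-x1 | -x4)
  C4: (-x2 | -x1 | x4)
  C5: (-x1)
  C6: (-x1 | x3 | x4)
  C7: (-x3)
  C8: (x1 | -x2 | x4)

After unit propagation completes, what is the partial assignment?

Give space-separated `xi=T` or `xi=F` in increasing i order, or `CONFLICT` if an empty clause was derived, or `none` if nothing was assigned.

unit clause [-1] forces x1=F; simplify:
  drop 1 from [1, 2] -> [2]
  drop 1 from [1, -2, 4] -> [-2, 4]
  satisfied 4 clause(s); 4 remain; assigned so far: [1]
unit clause [2] forces x2=T; simplify:
  drop -2 from [-2, 4] -> [4]
  drop -2 from [-2, 4] -> [4]
  satisfied 1 clause(s); 3 remain; assigned so far: [1, 2]
unit clause [4] forces x4=T; simplify:
  satisfied 2 clause(s); 1 remain; assigned so far: [1, 2, 4]
unit clause [-3] forces x3=F; simplify:
  satisfied 1 clause(s); 0 remain; assigned so far: [1, 2, 3, 4]

Answer: x1=F x2=T x3=F x4=T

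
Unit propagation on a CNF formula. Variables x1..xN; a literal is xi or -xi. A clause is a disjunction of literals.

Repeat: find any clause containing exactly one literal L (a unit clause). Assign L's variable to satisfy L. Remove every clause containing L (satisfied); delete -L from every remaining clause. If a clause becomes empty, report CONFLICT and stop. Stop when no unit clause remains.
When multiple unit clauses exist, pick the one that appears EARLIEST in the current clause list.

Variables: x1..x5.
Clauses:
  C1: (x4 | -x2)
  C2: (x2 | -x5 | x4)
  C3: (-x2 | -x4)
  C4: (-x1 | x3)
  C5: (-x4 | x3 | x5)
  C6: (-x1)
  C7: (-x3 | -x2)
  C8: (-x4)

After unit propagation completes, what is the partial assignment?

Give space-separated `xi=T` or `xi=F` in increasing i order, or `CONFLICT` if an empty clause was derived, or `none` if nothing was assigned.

Answer: x1=F x2=F x4=F x5=F

Derivation:
unit clause [-1] forces x1=F; simplify:
  satisfied 2 clause(s); 6 remain; assigned so far: [1]
unit clause [-4] forces x4=F; simplify:
  drop 4 from [4, -2] -> [-2]
  drop 4 from [2, -5, 4] -> [2, -5]
  satisfied 3 clause(s); 3 remain; assigned so far: [1, 4]
unit clause [-2] forces x2=F; simplify:
  drop 2 from [2, -5] -> [-5]
  satisfied 2 clause(s); 1 remain; assigned so far: [1, 2, 4]
unit clause [-5] forces x5=F; simplify:
  satisfied 1 clause(s); 0 remain; assigned so far: [1, 2, 4, 5]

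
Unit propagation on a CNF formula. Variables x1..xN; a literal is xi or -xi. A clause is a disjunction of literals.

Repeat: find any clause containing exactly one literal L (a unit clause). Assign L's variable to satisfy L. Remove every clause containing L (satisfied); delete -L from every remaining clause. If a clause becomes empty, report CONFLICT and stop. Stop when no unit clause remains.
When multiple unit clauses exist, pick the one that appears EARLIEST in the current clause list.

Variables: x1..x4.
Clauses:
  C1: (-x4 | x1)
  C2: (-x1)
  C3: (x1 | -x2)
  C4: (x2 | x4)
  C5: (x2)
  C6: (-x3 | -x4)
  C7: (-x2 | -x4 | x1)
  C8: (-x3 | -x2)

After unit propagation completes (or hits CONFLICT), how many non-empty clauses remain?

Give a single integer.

unit clause [-1] forces x1=F; simplify:
  drop 1 from [-4, 1] -> [-4]
  drop 1 from [1, -2] -> [-2]
  drop 1 from [-2, -4, 1] -> [-2, -4]
  satisfied 1 clause(s); 7 remain; assigned so far: [1]
unit clause [-4] forces x4=F; simplify:
  drop 4 from [2, 4] -> [2]
  satisfied 3 clause(s); 4 remain; assigned so far: [1, 4]
unit clause [-2] forces x2=F; simplify:
  drop 2 from [2] -> [] (empty!)
  drop 2 from [2] -> [] (empty!)
  satisfied 2 clause(s); 2 remain; assigned so far: [1, 2, 4]
CONFLICT (empty clause)

Answer: 0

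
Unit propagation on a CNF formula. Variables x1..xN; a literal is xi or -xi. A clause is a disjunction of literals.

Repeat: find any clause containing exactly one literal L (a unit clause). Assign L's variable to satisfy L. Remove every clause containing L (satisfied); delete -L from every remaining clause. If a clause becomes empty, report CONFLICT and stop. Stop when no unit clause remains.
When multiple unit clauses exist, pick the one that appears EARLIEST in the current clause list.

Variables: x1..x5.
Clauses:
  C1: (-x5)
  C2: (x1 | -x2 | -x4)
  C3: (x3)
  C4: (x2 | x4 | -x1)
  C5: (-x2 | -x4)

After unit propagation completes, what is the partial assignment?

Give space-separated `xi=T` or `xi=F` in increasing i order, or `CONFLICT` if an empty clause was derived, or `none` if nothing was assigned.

unit clause [-5] forces x5=F; simplify:
  satisfied 1 clause(s); 4 remain; assigned so far: [5]
unit clause [3] forces x3=T; simplify:
  satisfied 1 clause(s); 3 remain; assigned so far: [3, 5]

Answer: x3=T x5=F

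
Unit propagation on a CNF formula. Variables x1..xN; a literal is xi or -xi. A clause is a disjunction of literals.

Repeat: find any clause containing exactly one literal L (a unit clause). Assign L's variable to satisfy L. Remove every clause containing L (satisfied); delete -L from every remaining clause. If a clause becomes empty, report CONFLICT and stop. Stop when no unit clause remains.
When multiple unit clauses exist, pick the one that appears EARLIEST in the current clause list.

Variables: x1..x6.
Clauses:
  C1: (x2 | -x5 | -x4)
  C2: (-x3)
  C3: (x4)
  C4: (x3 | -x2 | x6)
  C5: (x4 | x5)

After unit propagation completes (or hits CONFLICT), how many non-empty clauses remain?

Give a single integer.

Answer: 2

Derivation:
unit clause [-3] forces x3=F; simplify:
  drop 3 from [3, -2, 6] -> [-2, 6]
  satisfied 1 clause(s); 4 remain; assigned so far: [3]
unit clause [4] forces x4=T; simplify:
  drop -4 from [2, -5, -4] -> [2, -5]
  satisfied 2 clause(s); 2 remain; assigned so far: [3, 4]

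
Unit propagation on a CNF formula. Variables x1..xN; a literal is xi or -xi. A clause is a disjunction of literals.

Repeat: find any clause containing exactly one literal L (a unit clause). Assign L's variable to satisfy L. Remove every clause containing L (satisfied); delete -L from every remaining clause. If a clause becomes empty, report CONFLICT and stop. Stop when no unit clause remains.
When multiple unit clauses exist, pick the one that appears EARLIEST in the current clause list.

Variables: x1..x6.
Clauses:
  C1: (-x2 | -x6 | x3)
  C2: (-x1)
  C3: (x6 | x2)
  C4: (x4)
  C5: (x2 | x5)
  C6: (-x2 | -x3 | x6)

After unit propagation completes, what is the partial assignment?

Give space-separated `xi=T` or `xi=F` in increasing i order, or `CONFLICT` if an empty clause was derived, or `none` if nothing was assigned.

Answer: x1=F x4=T

Derivation:
unit clause [-1] forces x1=F; simplify:
  satisfied 1 clause(s); 5 remain; assigned so far: [1]
unit clause [4] forces x4=T; simplify:
  satisfied 1 clause(s); 4 remain; assigned so far: [1, 4]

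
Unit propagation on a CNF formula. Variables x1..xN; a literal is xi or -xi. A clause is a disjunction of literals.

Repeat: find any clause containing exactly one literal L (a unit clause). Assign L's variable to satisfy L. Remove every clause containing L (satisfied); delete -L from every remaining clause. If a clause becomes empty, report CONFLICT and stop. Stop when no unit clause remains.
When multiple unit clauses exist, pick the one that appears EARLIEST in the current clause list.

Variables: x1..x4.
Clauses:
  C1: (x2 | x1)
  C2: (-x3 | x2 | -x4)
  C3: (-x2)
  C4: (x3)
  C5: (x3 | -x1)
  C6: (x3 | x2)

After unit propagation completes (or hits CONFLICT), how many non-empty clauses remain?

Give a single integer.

unit clause [-2] forces x2=F; simplify:
  drop 2 from [2, 1] -> [1]
  drop 2 from [-3, 2, -4] -> [-3, -4]
  drop 2 from [3, 2] -> [3]
  satisfied 1 clause(s); 5 remain; assigned so far: [2]
unit clause [1] forces x1=T; simplify:
  drop -1 from [3, -1] -> [3]
  satisfied 1 clause(s); 4 remain; assigned so far: [1, 2]
unit clause [3] forces x3=T; simplify:
  drop -3 from [-3, -4] -> [-4]
  satisfied 3 clause(s); 1 remain; assigned so far: [1, 2, 3]
unit clause [-4] forces x4=F; simplify:
  satisfied 1 clause(s); 0 remain; assigned so far: [1, 2, 3, 4]

Answer: 0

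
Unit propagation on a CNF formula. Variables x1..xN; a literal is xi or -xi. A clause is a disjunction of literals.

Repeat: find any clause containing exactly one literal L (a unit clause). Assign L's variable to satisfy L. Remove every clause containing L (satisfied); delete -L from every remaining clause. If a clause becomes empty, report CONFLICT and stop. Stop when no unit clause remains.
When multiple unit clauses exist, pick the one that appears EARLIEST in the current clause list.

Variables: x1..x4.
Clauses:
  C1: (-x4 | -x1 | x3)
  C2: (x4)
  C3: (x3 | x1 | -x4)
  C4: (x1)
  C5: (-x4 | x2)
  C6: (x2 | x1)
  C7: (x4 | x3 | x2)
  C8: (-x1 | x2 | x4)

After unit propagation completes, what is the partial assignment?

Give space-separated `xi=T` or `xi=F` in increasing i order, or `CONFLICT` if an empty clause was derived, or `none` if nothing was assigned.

Answer: x1=T x2=T x3=T x4=T

Derivation:
unit clause [4] forces x4=T; simplify:
  drop -4 from [-4, -1, 3] -> [-1, 3]
  drop -4 from [3, 1, -4] -> [3, 1]
  drop -4 from [-4, 2] -> [2]
  satisfied 3 clause(s); 5 remain; assigned so far: [4]
unit clause [1] forces x1=T; simplify:
  drop -1 from [-1, 3] -> [3]
  satisfied 3 clause(s); 2 remain; assigned so far: [1, 4]
unit clause [3] forces x3=T; simplify:
  satisfied 1 clause(s); 1 remain; assigned so far: [1, 3, 4]
unit clause [2] forces x2=T; simplify:
  satisfied 1 clause(s); 0 remain; assigned so far: [1, 2, 3, 4]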